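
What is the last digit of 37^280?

1

Last digits of 7^n: 7, 9, 3, 1 (period 4).
280 leaves remainder 0 on division by 4, so 37^280 ends in 1.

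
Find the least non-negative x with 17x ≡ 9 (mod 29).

17⁻¹ ≡ 12 (mod 29) because 17·12 = 204 = 7·29 + 1.
So x ≡ 12·9 = 108 ≡ 21 (mod 29).

21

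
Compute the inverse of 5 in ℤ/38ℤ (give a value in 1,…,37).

38 = 7·5 + 3
5 = 1·3 + 2
3 = 1·2 + 1
2 = 2·1 + 0
Back-substituting gives 5·23 ≡ 1 (mod 38).

23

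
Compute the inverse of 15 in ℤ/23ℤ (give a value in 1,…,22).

20

15·20 = 300 = 13·23 + 1, so 15⁻¹ ≡ 20 (mod 23).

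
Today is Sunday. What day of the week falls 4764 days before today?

4764 = 680·7 + 4, so 4764 mod 7 = 4.
Sunday − 4 days → Wednesday.

Wednesday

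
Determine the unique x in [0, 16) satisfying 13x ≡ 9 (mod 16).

The inverse of 13 mod 16 is 5 (since 13·5 = 65 ≡ 1).
So x ≡ 5·9 = 45 ≡ 13 (mod 16).

13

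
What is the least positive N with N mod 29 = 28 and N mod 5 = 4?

144

x ≡ 4 (mod 5) gives x ∈ {4, 9, 14, 19, 24, 29, 34, 39, …}.
The first of these with x mod 29 = 28 is 144.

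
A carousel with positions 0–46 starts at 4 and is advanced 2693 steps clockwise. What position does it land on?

18

Dividing 2693 by 47 gives quotient 57 and remainder 14.
(4 + 14) mod 47 = 18.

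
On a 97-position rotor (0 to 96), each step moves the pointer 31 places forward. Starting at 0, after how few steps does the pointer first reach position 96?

31⁻¹ ≡ 72 (mod 97) because 31·72 = 2232 = 23·97 + 1.
So x ≡ 72·96 = 6912 ≡ 25 (mod 97).
Check: 31·25 = 775 = 7·97 + 96.

25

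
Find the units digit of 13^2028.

Powers of 3 mod 10 repeat with period 4: 3, 9, 7, 1.
2028 mod 4 = 0, so the last digit matches 3^4 = 1.

1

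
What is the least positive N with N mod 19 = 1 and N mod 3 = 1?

1

Since 3·13 ≡ 1 (mod 19), take x = 1 + 3·((1−1)·13 mod 19) = 1 + 3·0 = 1.
Check: 1 mod 19 = 1, 1 mod 3 = 1.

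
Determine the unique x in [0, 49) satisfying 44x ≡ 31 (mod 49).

33

The inverse of 44 mod 49 is 39 (since 44·39 = 1716 ≡ 1).
So x ≡ 39·31 = 1209 ≡ 33 (mod 49).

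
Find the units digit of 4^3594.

6

The units digit of 4^n cycles with period 2: 4, 6, …
3594 leaves remainder 0 on division by 2, so 4^3594 ends in 6.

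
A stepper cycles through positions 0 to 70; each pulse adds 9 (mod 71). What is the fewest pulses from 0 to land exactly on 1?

8

9·8 = 72 = 1·71 + 1, so 9⁻¹ ≡ 8 (mod 71).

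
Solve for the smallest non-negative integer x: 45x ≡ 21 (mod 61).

33

45⁻¹ ≡ 19 (mod 61) because 45·19 = 855 = 14·61 + 1.
So x ≡ 19·21 = 399 ≡ 33 (mod 61).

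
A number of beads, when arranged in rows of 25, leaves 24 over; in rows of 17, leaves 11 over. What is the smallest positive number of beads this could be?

x ≡ 11 (mod 17) gives x ∈ {11, 28, 45, 62, 79, 96, 113, 130, …}.
The first of these with x mod 25 = 24 is 249.

249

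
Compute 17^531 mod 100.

Successive squares of 17 mod 100: 17^1≡17, 17^2≡89, 17^4≡21, 17^8≡41, 17^16≡81, 17^32≡61, 17^64≡21, 17^128≡41, 17^256≡81, 17^512≡61.
531 = 1 + 2 + 16 + 512, so 17^531 ≡ 17·89·81·61 ≡ 33 (mod 100).

33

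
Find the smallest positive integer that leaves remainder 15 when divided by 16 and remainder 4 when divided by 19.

Since 19·11 ≡ 1 (mod 16), take x = 4 + 19·((15−4)·11 mod 16) = 4 + 19·9 = 175.
Check: 175 mod 16 = 15, 175 mod 19 = 4.

175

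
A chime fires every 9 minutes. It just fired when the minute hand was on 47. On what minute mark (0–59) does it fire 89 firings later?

8

89·9 = 801.
801 mod 60 = 21 (since 13·60 = 780).
(47 + 21) mod 60 = 8.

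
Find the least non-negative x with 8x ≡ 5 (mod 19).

8⁻¹ ≡ 12 (mod 19) because 8·12 = 96 = 5·19 + 1.
Multiplying both sides by 12: x ≡ 12·5 = 60 ≡ 3 (mod 19).
Check: 8·3 = 24 = 1·19 + 5.

3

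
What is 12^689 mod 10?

2

The units digit of 12^n cycles with period 4: 2, 4, 8, 6, …
689 leaves remainder 1 on division by 4, so 12^689 ends in 2.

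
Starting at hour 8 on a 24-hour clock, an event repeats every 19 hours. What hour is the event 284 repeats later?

4

284·19 = 5396.
5396 mod 24 = 20 (since 224·24 = 5376).
(8 + 20) mod 24 = 4.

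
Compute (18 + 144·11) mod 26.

144·11 = 1584.
1584 − 60·26 = 24, so 1584 ≡ 24 (mod 26).
(18 + 24) mod 26 = 16.

16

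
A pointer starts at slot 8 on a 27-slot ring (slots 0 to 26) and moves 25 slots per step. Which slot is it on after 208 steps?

24

208·25 = 5200.
Dividing 5200 by 27 gives quotient 192 and remainder 16.
(8 + 16) mod 27 = 24.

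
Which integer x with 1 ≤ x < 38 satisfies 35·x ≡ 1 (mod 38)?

35·25 = 875 = 23·38 + 1, so 35⁻¹ ≡ 25 (mod 38).

25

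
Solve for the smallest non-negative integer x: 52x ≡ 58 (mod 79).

71

52⁻¹ ≡ 38 (mod 79) because 52·38 = 1976 = 25·79 + 1.
Multiplying both sides by 38: x ≡ 38·58 = 2204 ≡ 71 (mod 79).
Check: 52·71 = 3692 = 46·79 + 58.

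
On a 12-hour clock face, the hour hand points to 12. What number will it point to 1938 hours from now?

6

Dividing 1938 by 12 gives quotient 161 and remainder 6.
12 + 6 → 6 on a 12-hour dial.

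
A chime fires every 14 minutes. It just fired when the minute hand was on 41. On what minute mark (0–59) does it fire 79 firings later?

79·14 = 1106.
1106 = 18·60 + 26, so 1106 mod 60 = 26.
(41 + 26) mod 60 = 7.

7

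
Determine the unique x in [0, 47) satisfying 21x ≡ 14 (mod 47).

21⁻¹ ≡ 9 (mod 47) because 21·9 = 189 = 4·47 + 1.
So x ≡ 9·14 = 126 ≡ 32 (mod 47).

32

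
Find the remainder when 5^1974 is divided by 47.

37

Square-and-reduce mod 47: 5^1≡5, 5^2≡25, 5^4≡14, 5^8≡8, 5^16≡17, 5^32≡7, 5^64≡2, 5^128≡4, 5^256≡16, 5^512≡21, 5^1024≡18.
Since 1974 = 2 + 4 + 16 + 32 + 128 + 256 + 512 + 1024 in binary, 5^1974 ≡ 25·14·17·7·4·16·21·18 ≡ 37 (mod 47).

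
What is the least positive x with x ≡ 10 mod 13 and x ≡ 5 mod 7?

75

x ≡ 5 (mod 7) gives x ∈ {5, 12, 19, 26, 33, 40, 47, 54, …}.
The first of these with x mod 13 = 10 is 75.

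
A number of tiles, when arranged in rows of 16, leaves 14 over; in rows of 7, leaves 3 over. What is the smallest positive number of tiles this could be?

94

Since 7·7 ≡ 1 (mod 16), take x = 3 + 7·((14−3)·7 mod 16) = 3 + 7·13 = 94.
Check: 94 mod 16 = 14, 94 mod 7 = 3.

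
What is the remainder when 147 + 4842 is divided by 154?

4842 − 31·154 = 68, so 4842 ≡ 68 (mod 154).
(147 + 68) mod 154 = 61.

61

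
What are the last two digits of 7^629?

07

By repeated squaring mod 100: 7^1≡7, 7^2≡49, 7^4≡1, 7^8≡1, 7^16≡1, 7^32≡1, 7^64≡1, 7^128≡1, 7^256≡1, 7^512≡1.
Since 629 = 1 + 4 + 16 + 32 + 64 + 512 in binary, 7^629 ≡ 7·1·1·1·1·1 ≡ 7 (mod 100).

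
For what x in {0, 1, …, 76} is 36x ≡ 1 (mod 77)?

The inverse of 36 mod 77 is 15 (since 36·15 = 540 ≡ 1).
Multiplying both sides by 15: x ≡ 15·1 = 15 ≡ 15 (mod 77).

15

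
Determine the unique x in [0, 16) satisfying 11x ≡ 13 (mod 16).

7

11⁻¹ ≡ 3 (mod 16) because 11·3 = 33 = 2·16 + 1.
So x ≡ 3·13 = 39 ≡ 7 (mod 16).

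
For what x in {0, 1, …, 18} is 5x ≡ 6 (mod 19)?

5

5⁻¹ ≡ 4 (mod 19) because 5·4 = 20 = 1·19 + 1.
So x ≡ 4·6 = 24 ≡ 5 (mod 19).
Check: 5·5 = 25 = 1·19 + 6.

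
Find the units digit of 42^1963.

The units digit of 42^n cycles with period 4: 2, 4, 8, 6, …
1963 mod 4 = 3, so the last digit matches 2^3 = 8.

8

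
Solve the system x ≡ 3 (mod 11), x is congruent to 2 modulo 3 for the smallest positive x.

x ≡ 2 (mod 3) gives x ∈ {2, 5, 8, 11, 14}.
The first of these with x mod 11 = 3 is 14.

14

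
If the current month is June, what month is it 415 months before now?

Dividing 415 by 12 gives quotient 34 and remainder 7.
June − 7 months → November.

November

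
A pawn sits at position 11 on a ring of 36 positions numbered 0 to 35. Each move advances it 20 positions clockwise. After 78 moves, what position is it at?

23

78·20 = 1560.
1560 = 43·36 + 12, so 1560 mod 36 = 12.
(11 + 12) mod 36 = 23.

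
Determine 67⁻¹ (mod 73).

12

67·12 = 804 = 11·73 + 1, so 67⁻¹ ≡ 12 (mod 73).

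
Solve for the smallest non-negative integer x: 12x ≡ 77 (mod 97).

12⁻¹ ≡ 89 (mod 97) because 12·89 = 1068 = 11·97 + 1.
Multiplying both sides by 89: x ≡ 89·77 = 6853 ≡ 63 (mod 97).

63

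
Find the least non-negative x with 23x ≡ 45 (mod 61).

55

The inverse of 23 mod 61 is 8 (since 23·8 = 184 ≡ 1).
So x ≡ 8·45 = 360 ≡ 55 (mod 61).
Check: 23·55 = 1265 = 20·61 + 45.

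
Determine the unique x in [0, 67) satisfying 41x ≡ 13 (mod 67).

The inverse of 41 mod 67 is 18 (since 41·18 = 738 ≡ 1).
So x ≡ 18·13 = 234 ≡ 33 (mod 67).
Check: 41·33 = 1353 = 20·67 + 13.

33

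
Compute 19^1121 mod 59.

22

Successive squares of 19 mod 59: 19^1≡19, 19^2≡7, 19^4≡49, 19^8≡41, 19^16≡29, 19^32≡15, 19^64≡48, 19^128≡3, 19^256≡9, 19^512≡22, 19^1024≡12.
Since 1121 = 1 + 32 + 64 + 1024 in binary, 19^1121 ≡ 19·15·48·12 ≡ 22 (mod 59).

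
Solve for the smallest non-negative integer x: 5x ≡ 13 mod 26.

5⁻¹ ≡ 21 (mod 26) because 5·21 = 105 = 4·26 + 1.
Multiplying both sides by 21: x ≡ 21·13 = 273 ≡ 13 (mod 26).

13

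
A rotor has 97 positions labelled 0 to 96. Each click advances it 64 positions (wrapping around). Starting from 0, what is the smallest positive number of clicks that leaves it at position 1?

47

97 = 1·64 + 33
64 = 1·33 + 31
33 = 1·31 + 2
31 = 15·2 + 1
2 = 2·1 + 0
Back-substituting gives 64·47 ≡ 1 (mod 97).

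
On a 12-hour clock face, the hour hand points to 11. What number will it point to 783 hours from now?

Dividing 783 by 12 gives quotient 65 and remainder 3.
11 + 3 → 2 on a 12-hour dial.

2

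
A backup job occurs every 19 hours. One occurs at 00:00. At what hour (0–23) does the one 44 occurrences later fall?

44·19 = 836.
Dividing 836 by 24 gives quotient 34 and remainder 20.
(0 + 20) mod 24 = 20.

20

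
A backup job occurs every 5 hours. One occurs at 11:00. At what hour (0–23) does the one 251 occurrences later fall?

251·5 = 1255.
Dividing 1255 by 24 gives quotient 52 and remainder 7.
(11 + 7) mod 24 = 18.

18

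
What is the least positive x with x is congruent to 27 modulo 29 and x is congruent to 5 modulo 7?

201

Since 7·25 ≡ 1 (mod 29), take x = 5 + 7·((27−5)·25 mod 29) = 5 + 7·28 = 201.
Check: 201 mod 29 = 27, 201 mod 7 = 5.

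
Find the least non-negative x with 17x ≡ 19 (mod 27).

The inverse of 17 mod 27 is 8 (since 17·8 = 136 ≡ 1).
Multiplying both sides by 8: x ≡ 8·19 = 152 ≡ 17 (mod 27).

17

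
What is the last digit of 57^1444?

Powers of 7 mod 10 repeat with period 4: 7, 9, 3, 1.
1444 leaves remainder 0 on division by 4, so 57^1444 ends in 1.

1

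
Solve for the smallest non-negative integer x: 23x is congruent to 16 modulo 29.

The inverse of 23 mod 29 is 24 (since 23·24 = 552 ≡ 1).
So x ≡ 24·16 = 384 ≡ 7 (mod 29).
Check: 23·7 = 161 = 5·29 + 16.

7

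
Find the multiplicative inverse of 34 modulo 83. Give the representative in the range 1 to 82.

83 = 2·34 + 15
34 = 2·15 + 4
15 = 3·4 + 3
4 = 1·3 + 1
3 = 3·1 + 0
Back-substituting gives 34·22 ≡ 1 (mod 83).

22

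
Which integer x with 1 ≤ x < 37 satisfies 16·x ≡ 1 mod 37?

7

16·7 = 112 = 3·37 + 1, so 16⁻¹ ≡ 7 (mod 37).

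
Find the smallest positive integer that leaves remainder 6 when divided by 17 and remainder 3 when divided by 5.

x ≡ 3 (mod 5) gives x ∈ {3, 8, 13, 18, 23}.
The first of these with x mod 17 = 6 is 23.

23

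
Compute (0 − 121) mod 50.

29

121 = 2·50 + 21, so 121 mod 50 = 21.
(0 − 21) mod 50 = 29.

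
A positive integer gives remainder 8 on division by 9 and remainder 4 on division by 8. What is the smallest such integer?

Since 8·8 ≡ 1 (mod 9), take x = 4 + 8·((8−4)·8 mod 9) = 4 + 8·5 = 44.
Check: 44 mod 9 = 8, 44 mod 8 = 4.

44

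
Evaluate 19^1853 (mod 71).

12

By repeated squaring mod 71: 19^1≡19, 19^2≡6, 19^4≡36, 19^8≡18, 19^16≡40, 19^32≡38, 19^64≡24, 19^128≡8, 19^256≡64, 19^512≡49, 19^1024≡58.
Since 1853 = 1 + 4 + 8 + 16 + 32 + 256 + 512 + 1024 in binary, 19^1853 ≡ 19·36·18·40·38·64·49·58 ≡ 12 (mod 71).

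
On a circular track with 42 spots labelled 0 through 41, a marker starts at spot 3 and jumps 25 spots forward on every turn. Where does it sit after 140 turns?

17

140·25 = 3500.
3500 mod 42 = 14 (since 83·42 = 3486).
(3 + 14) mod 42 = 17.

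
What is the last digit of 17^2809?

7

Last digits of 7^n: 7, 9, 3, 1 (period 4).
2809 mod 4 = 1, so the last digit matches 7^1 = 7.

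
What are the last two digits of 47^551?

Square-and-reduce mod 100: 47^1≡47, 47^2≡9, 47^4≡81, 47^8≡61, 47^16≡21, 47^32≡41, 47^64≡81, 47^128≡61, 47^256≡21, 47^512≡41.
551 = 1 + 2 + 4 + 32 + 512, so 47^551 ≡ 47·9·81·41·41 ≡ 3 (mod 100).

03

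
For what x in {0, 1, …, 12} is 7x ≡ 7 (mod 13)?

7⁻¹ ≡ 2 (mod 13) because 7·2 = 14 = 1·13 + 1.
Multiplying both sides by 2: x ≡ 2·7 = 14 ≡ 1 (mod 13).
Check: 7·1 = 7 = 0·13 + 7.

1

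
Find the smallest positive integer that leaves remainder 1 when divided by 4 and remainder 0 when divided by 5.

5

Since 5·1 ≡ 1 (mod 4), take x = 0 + 5·((1−0)·1 mod 4) = 0 + 5·1 = 5.
Check: 5 mod 4 = 1, 5 mod 5 = 0.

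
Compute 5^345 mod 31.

1

By repeated squaring mod 31: 5^1≡5, 5^2≡25, 5^4≡5, 5^8≡25, 5^16≡5, 5^32≡25, 5^64≡5, 5^128≡25, 5^256≡5.
Since 345 = 1 + 8 + 16 + 64 + 256 in binary, 5^345 ≡ 5·25·5·5·5 ≡ 1 (mod 31).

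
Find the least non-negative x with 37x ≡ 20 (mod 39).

37⁻¹ ≡ 19 (mod 39) because 37·19 = 703 = 18·39 + 1.
So x ≡ 19·20 = 380 ≡ 29 (mod 39).

29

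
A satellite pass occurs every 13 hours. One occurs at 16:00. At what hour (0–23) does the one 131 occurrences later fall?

131·13 = 1703.
Dividing 1703 by 24 gives quotient 70 and remainder 23.
(16 + 23) mod 24 = 15.

15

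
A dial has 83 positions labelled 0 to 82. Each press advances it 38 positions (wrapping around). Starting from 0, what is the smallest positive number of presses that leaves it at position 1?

38·59 = 2242 = 27·83 + 1, so 38⁻¹ ≡ 59 (mod 83).

59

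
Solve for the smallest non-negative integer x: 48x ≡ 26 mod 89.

The inverse of 48 mod 89 is 13 (since 48·13 = 624 ≡ 1).
Multiplying both sides by 13: x ≡ 13·26 = 338 ≡ 71 (mod 89).

71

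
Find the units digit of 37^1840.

1

Last digits of 7^n: 7, 9, 3, 1 (period 4).
1840 leaves remainder 0 on division by 4, so 37^1840 ends in 1.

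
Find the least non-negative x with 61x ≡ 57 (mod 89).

52

The inverse of 61 mod 89 is 54 (since 61·54 = 3294 ≡ 1).
Multiplying both sides by 54: x ≡ 54·57 = 3078 ≡ 52 (mod 89).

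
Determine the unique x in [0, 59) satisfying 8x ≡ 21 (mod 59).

10

8⁻¹ ≡ 37 (mod 59) because 8·37 = 296 = 5·59 + 1.
Multiplying both sides by 37: x ≡ 37·21 = 777 ≡ 10 (mod 59).
Check: 8·10 = 80 = 1·59 + 21.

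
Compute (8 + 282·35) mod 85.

282·35 = 9870.
9870 = 116·85 + 10, so 9870 mod 85 = 10.
(8 + 10) mod 85 = 18.

18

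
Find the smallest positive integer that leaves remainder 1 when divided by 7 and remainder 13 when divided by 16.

29

Since 16·4 ≡ 1 (mod 7), take x = 13 + 16·((1−13)·4 mod 7) = 13 + 16·1 = 29.
Check: 29 mod 7 = 1, 29 mod 16 = 13.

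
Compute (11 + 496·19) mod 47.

496·19 = 9424.
9424 mod 47 = 24 (since 200·47 = 9400).
(11 + 24) mod 47 = 35.

35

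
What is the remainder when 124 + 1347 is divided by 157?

1347 − 8·157 = 91, so 1347 ≡ 91 (mod 157).
(124 + 91) mod 157 = 58.

58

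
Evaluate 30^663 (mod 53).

Successive squares of 30 mod 53: 30^1≡30, 30^2≡52, 30^4≡1, 30^8≡1, 30^16≡1, 30^32≡1, 30^64≡1, 30^128≡1, 30^256≡1, 30^512≡1.
Since 663 = 1 + 2 + 4 + 16 + 128 + 512 in binary, 30^663 ≡ 30·52·1·1·1·1 ≡ 23 (mod 53).

23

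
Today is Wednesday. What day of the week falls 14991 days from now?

Sunday

14991 mod 7 = 4 (since 2141·7 = 14987).
Wednesday + 4 days → Sunday.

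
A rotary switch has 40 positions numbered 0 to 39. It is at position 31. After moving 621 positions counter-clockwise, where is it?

Dividing 621 by 40 gives quotient 15 and remainder 21.
(31 − 21) mod 40 = 10.

10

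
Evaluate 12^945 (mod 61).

Square-and-reduce mod 61: 12^1≡12, 12^2≡22, 12^4≡57, 12^8≡16, 12^16≡12, 12^32≡22, 12^64≡57, 12^128≡16, 12^256≡12, 12^512≡22.
945 = 1 + 16 + 32 + 128 + 256 + 512, so 12^945 ≡ 12·12·22·16·12·22 ≡ 1 (mod 61).

1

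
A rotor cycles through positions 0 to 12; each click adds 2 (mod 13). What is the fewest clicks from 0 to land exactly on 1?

7

13 = 6·2 + 1
2 = 2·1 + 0
Back-substituting gives 2·7 ≡ 1 (mod 13).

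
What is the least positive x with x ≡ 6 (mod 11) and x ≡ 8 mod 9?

17

x ≡ 8 (mod 9) gives x ∈ {8, 17}.
The first of these with x mod 11 = 6 is 17.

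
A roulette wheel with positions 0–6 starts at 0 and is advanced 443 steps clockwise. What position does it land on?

443 mod 7 = 2 (since 63·7 = 441).
(0 + 2) mod 7 = 2.

2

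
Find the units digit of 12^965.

2

Last digits of 2^n: 2, 4, 8, 6 (period 4).
965 mod 4 = 1, so the last digit matches 2^1 = 2.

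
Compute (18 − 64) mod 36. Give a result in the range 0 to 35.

26

64 − 1·36 = 28, so 64 ≡ 28 (mod 36).
(18 − 28) mod 36 = 26.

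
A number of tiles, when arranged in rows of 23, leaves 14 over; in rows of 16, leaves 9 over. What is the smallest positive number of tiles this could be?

313

x ≡ 9 (mod 16) gives x ∈ {9, 25, 41, 57, 73, 89, 105, 121, …}.
The first of these with x mod 23 = 14 is 313.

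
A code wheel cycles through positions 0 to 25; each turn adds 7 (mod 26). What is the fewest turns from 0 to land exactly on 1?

26 = 3·7 + 5
7 = 1·5 + 2
5 = 2·2 + 1
2 = 2·1 + 0
Back-substituting gives 7·15 ≡ 1 (mod 26).

15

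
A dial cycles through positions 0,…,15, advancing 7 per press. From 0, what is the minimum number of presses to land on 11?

7⁻¹ ≡ 7 (mod 16) because 7·7 = 49 = 3·16 + 1.
So x ≡ 7·11 = 77 ≡ 13 (mod 16).

13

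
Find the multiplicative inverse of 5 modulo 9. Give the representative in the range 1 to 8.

5·2 = 10 = 1·9 + 1, so 5⁻¹ ≡ 2 (mod 9).

2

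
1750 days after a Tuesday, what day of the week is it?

1750 = 250·7 + 0, so 1750 mod 7 = 0.
Tuesday + 0 days → Tuesday.

Tuesday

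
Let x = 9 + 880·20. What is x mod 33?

880·20 = 17600.
Dividing 17600 by 33 gives quotient 533 and remainder 11.
(9 + 11) mod 33 = 20.

20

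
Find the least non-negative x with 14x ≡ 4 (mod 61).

9

The inverse of 14 mod 61 is 48 (since 14·48 = 672 ≡ 1).
So x ≡ 48·4 = 192 ≡ 9 (mod 61).
Check: 14·9 = 126 = 2·61 + 4.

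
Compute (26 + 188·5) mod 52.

30

188·5 = 940.
Dividing 940 by 52 gives quotient 18 and remainder 4.
(26 + 4) mod 52 = 30.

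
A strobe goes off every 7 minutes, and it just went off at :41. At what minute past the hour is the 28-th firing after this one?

57

28·7 = 196.
196 = 3·60 + 16, so 196 mod 60 = 16.
(41 + 16) mod 60 = 57.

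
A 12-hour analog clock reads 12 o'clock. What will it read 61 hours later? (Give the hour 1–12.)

1

61 mod 12 = 1 (since 5·12 = 60).
12 + 1 → 1 on a 12-hour dial.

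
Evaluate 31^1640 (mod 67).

39

Successive squares of 31 mod 67: 31^1≡31, 31^2≡23, 31^4≡60, 31^8≡49, 31^16≡56, 31^32≡54, 31^64≡35, 31^128≡19, 31^256≡26, 31^512≡6, 31^1024≡36.
Since 1640 = 8 + 32 + 64 + 512 + 1024 in binary, 31^1640 ≡ 49·54·35·6·36 ≡ 39 (mod 67).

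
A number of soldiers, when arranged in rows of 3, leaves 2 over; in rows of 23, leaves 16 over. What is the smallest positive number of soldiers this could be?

62

Since 23·2 ≡ 1 (mod 3), take x = 16 + 23·((2−16)·2 mod 3) = 16 + 23·2 = 62.
Check: 62 mod 3 = 2, 62 mod 23 = 16.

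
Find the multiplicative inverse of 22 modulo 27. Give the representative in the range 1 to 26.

27 = 1·22 + 5
22 = 4·5 + 2
5 = 2·2 + 1
2 = 2·1 + 0
Back-substituting gives 22·16 ≡ 1 (mod 27).

16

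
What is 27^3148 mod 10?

1

Last digits of 7^n: 7, 9, 3, 1 (period 4).
3148 leaves remainder 0 on division by 4, so 27^3148 ends in 1.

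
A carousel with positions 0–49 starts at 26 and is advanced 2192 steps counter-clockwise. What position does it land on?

2192 = 43·50 + 42, so 2192 mod 50 = 42.
(26 − 42) mod 50 = 34.

34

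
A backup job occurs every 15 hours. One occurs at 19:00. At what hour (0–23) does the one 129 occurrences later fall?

129·15 = 1935.
1935 = 80·24 + 15, so 1935 mod 24 = 15.
(19 + 15) mod 24 = 10.

10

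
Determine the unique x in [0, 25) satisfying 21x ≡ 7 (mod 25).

17

21⁻¹ ≡ 6 (mod 25) because 21·6 = 126 = 5·25 + 1.
So x ≡ 6·7 = 42 ≡ 17 (mod 25).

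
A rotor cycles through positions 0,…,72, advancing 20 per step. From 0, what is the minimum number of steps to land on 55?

20⁻¹ ≡ 11 (mod 73) because 20·11 = 220 = 3·73 + 1.
Multiplying both sides by 11: x ≡ 11·55 = 605 ≡ 21 (mod 73).

21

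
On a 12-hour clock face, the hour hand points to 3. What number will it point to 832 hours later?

7

832 − 69·12 = 4, so 832 ≡ 4 (mod 12).
3 + 4 → 7 on a 12-hour dial.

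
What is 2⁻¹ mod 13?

7

2·7 = 14 = 1·13 + 1, so 2⁻¹ ≡ 7 (mod 13).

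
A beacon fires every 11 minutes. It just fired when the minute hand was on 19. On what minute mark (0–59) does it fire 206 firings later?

5

206·11 = 2266.
2266 = 37·60 + 46, so 2266 mod 60 = 46.
(19 + 46) mod 60 = 5.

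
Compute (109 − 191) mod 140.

58

191 − 1·140 = 51, so 191 ≡ 51 (mod 140).
(109 − 51) mod 140 = 58.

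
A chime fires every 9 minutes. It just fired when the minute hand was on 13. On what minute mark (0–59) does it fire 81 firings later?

81·9 = 729.
Dividing 729 by 60 gives quotient 12 and remainder 9.
(13 + 9) mod 60 = 22.

22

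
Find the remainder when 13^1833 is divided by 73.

52

Square-and-reduce mod 73: 13^1≡13, 13^2≡23, 13^4≡18, 13^8≡32, 13^16≡2, 13^32≡4, 13^64≡16, 13^128≡37, 13^256≡55, 13^512≡32, 13^1024≡2.
1833 = 1 + 8 + 32 + 256 + 512 + 1024, so 13^1833 ≡ 13·32·4·55·32·2 ≡ 52 (mod 73).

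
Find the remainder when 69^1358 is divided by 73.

Successive squares of 69 mod 73: 69^1≡69, 69^2≡16, 69^4≡37, 69^8≡55, 69^16≡32, 69^32≡2, 69^64≡4, 69^128≡16, 69^256≡37, 69^512≡55, 69^1024≡32.
1358 = 2 + 4 + 8 + 64 + 256 + 1024, so 69^1358 ≡ 16·37·55·4·37·32 ≡ 55 (mod 73).

55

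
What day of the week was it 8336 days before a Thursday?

Friday

8336 = 1190·7 + 6, so 8336 mod 7 = 6.
Thursday − 6 days → Friday.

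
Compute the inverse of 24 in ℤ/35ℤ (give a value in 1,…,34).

24·19 = 456 = 13·35 + 1, so 24⁻¹ ≡ 19 (mod 35).

19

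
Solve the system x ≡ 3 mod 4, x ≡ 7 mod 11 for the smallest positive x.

7

x ≡ 3 (mod 4) gives x ∈ {3, 7}.
The first of these with x mod 11 = 7 is 7.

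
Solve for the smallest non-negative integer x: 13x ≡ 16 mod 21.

13⁻¹ ≡ 13 (mod 21) because 13·13 = 169 = 8·21 + 1.
Multiplying both sides by 13: x ≡ 13·16 = 208 ≡ 19 (mod 21).
Check: 13·19 = 247 = 11·21 + 16.

19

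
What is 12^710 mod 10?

The units digit of 12^n cycles with period 4: 2, 4, 8, 6, …
710 leaves remainder 2 on division by 4, so 12^710 ends in 4.

4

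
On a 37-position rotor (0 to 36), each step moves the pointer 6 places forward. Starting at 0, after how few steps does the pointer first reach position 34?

6⁻¹ ≡ 31 (mod 37) because 6·31 = 186 = 5·37 + 1.
So x ≡ 31·34 = 1054 ≡ 18 (mod 37).

18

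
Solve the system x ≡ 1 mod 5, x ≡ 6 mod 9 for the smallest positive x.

Since 9·4 ≡ 1 (mod 5), take x = 6 + 9·((1−6)·4 mod 5) = 6 + 9·0 = 6.
Check: 6 mod 5 = 1, 6 mod 9 = 6.

6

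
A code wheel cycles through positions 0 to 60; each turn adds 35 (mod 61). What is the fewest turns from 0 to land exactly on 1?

61 = 1·35 + 26
35 = 1·26 + 9
26 = 2·9 + 8
9 = 1·8 + 1
8 = 8·1 + 0
Back-substituting gives 35·7 ≡ 1 (mod 61).

7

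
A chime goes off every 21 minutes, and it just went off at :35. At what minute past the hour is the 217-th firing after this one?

217·21 = 4557.
4557 = 75·60 + 57, so 4557 mod 60 = 57.
(35 + 57) mod 60 = 32.

32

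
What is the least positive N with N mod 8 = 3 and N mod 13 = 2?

67

x ≡ 3 (mod 8) gives x ∈ {3, 11, 19, 27, 35, 43, 51, 59, …}.
The first of these with x mod 13 = 2 is 67.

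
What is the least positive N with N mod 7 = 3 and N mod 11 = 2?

24

Since 11·2 ≡ 1 (mod 7), take x = 2 + 11·((3−2)·2 mod 7) = 2 + 11·2 = 24.
Check: 24 mod 7 = 3, 24 mod 11 = 2.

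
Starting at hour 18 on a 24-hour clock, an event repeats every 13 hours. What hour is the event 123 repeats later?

123·13 = 1599.
1599 mod 24 = 15 (since 66·24 = 1584).
(18 + 15) mod 24 = 9.

9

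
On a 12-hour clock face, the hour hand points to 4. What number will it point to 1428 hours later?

4

Dividing 1428 by 12 gives quotient 119 and remainder 0.
4 + 0 → 4 on a 12-hour dial.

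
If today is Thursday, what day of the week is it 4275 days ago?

4275 mod 7 = 5 (since 610·7 = 4270).
Thursday − 5 days → Saturday.

Saturday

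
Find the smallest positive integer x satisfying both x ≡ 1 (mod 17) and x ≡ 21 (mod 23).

205

x ≡ 1 (mod 17) gives x ∈ {1, 18, 35, 52, 69, 86, 103, 120, …}.
The first of these with x mod 23 = 21 is 205.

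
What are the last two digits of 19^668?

41

By repeated squaring mod 100: 19^1≡19, 19^2≡61, 19^4≡21, 19^8≡41, 19^16≡81, 19^32≡61, 19^64≡21, 19^128≡41, 19^256≡81, 19^512≡61.
668 = 4 + 8 + 16 + 128 + 512, so 19^668 ≡ 21·41·81·41·61 ≡ 41 (mod 100).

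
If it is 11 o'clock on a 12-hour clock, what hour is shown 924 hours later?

924 mod 12 = 0 (since 77·12 = 924).
11 + 0 → 11 on a 12-hour dial.

11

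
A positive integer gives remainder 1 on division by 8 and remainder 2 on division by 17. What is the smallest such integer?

121

Since 17·1 ≡ 1 (mod 8), take x = 2 + 17·((1−2)·1 mod 8) = 2 + 17·7 = 121.
Check: 121 mod 8 = 1, 121 mod 17 = 2.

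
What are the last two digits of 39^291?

By repeated squaring mod 100: 39^1≡39, 39^2≡21, 39^4≡41, 39^8≡81, 39^16≡61, 39^32≡21, 39^64≡41, 39^128≡81, 39^256≡61.
291 = 1 + 2 + 32 + 256, so 39^291 ≡ 39·21·21·61 ≡ 39 (mod 100).

39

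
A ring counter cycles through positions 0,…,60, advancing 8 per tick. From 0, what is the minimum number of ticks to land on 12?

The inverse of 8 mod 61 is 23 (since 8·23 = 184 ≡ 1).
Multiplying both sides by 23: x ≡ 23·12 = 276 ≡ 32 (mod 61).
Check: 8·32 = 256 = 4·61 + 12.

32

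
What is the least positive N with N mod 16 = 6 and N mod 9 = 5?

x ≡ 5 (mod 9) gives x ∈ {5, 14, 23, 32, 41, 50, 59, 68, …}.
The first of these with x mod 16 = 6 is 86.

86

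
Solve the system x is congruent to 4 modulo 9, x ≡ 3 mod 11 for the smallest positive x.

58

x ≡ 4 (mod 9) gives x ∈ {4, 13, 22, 31, 40, 49, 58}.
The first of these with x mod 11 = 3 is 58.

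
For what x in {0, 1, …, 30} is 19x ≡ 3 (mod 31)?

23

19⁻¹ ≡ 18 (mod 31) because 19·18 = 342 = 11·31 + 1.
So x ≡ 18·3 = 54 ≡ 23 (mod 31).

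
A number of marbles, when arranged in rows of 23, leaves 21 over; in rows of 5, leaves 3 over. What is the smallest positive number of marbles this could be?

113

x ≡ 3 (mod 5) gives x ∈ {3, 8, 13, 18, 23, 28, 33, 38, …}.
The first of these with x mod 23 = 21 is 113.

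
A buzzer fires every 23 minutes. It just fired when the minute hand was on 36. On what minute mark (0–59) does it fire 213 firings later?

213·23 = 4899.
Dividing 4899 by 60 gives quotient 81 and remainder 39.
(36 + 39) mod 60 = 15.

15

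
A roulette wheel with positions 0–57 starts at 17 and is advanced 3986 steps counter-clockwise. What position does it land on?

33

3986 = 68·58 + 42, so 3986 mod 58 = 42.
(17 − 42) mod 58 = 33.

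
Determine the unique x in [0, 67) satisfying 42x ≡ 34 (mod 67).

4

42⁻¹ ≡ 8 (mod 67) because 42·8 = 336 = 5·67 + 1.
So x ≡ 8·34 = 272 ≡ 4 (mod 67).
Check: 42·4 = 168 = 2·67 + 34.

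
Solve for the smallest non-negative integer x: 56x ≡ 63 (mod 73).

65

The inverse of 56 mod 73 is 30 (since 56·30 = 1680 ≡ 1).
Multiplying both sides by 30: x ≡ 30·63 = 1890 ≡ 65 (mod 73).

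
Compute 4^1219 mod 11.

3

Square-and-reduce mod 11: 4^1≡4, 4^2≡5, 4^4≡3, 4^8≡9, 4^16≡4, 4^32≡5, 4^64≡3, 4^128≡9, 4^256≡4, 4^512≡5, 4^1024≡3.
Since 1219 = 1 + 2 + 64 + 128 + 1024 in binary, 4^1219 ≡ 4·5·3·9·3 ≡ 3 (mod 11).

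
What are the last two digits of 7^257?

By repeated squaring mod 100: 7^1≡7, 7^2≡49, 7^4≡1, 7^8≡1, 7^16≡1, 7^32≡1, 7^64≡1, 7^128≡1, 7^256≡1.
257 = 1 + 256, so 7^257 ≡ 7·1 ≡ 7 (mod 100).

07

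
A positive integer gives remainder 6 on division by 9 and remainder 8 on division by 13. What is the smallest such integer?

x ≡ 6 (mod 9) gives x ∈ {6, 15, 24, 33, 42, 51, 60}.
The first of these with x mod 13 = 8 is 60.

60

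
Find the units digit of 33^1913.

3

Last digits of 3^n: 3, 9, 7, 1 (period 4).
1913 mod 4 = 1, so the last digit matches 3^1 = 3.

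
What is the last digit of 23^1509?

3

The units digit of 23^n cycles with period 4: 3, 9, 7, 1, …
1509 leaves remainder 1 on division by 4, so 23^1509 ends in 3.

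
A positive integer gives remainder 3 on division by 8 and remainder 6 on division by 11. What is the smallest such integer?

x ≡ 3 (mod 8) gives x ∈ {3, 11, 19, 27, 35, 43, 51, 59, …}.
The first of these with x mod 11 = 6 is 83.

83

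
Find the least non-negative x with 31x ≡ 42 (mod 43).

18

31⁻¹ ≡ 25 (mod 43) because 31·25 = 775 = 18·43 + 1.
Multiplying both sides by 25: x ≡ 25·42 = 1050 ≡ 18 (mod 43).
Check: 31·18 = 558 = 12·43 + 42.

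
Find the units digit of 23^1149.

Last digits of 3^n: 3, 9, 7, 1 (period 4).
1149 mod 4 = 1, so the last digit matches 3^1 = 3.

3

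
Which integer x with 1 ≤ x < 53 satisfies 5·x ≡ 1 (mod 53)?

53 = 10·5 + 3
5 = 1·3 + 2
3 = 1·2 + 1
2 = 2·1 + 0
Back-substituting gives 5·32 ≡ 1 (mod 53).

32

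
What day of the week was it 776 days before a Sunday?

Monday

Dividing 776 by 7 gives quotient 110 and remainder 6.
Sunday − 6 days → Monday.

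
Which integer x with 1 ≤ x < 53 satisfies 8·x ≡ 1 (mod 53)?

53 = 6·8 + 5
8 = 1·5 + 3
5 = 1·3 + 2
3 = 1·2 + 1
2 = 2·1 + 0
Back-substituting gives 8·20 ≡ 1 (mod 53).

20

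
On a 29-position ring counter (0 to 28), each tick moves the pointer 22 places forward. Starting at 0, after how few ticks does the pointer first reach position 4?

16

The inverse of 22 mod 29 is 4 (since 22·4 = 88 ≡ 1).
Multiplying both sides by 4: x ≡ 4·4 = 16 ≡ 16 (mod 29).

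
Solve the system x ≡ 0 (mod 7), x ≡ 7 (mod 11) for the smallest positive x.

Since 11·2 ≡ 1 (mod 7), take x = 7 + 11·((0−7)·2 mod 7) = 7 + 11·0 = 7.
Check: 7 mod 7 = 0, 7 mod 11 = 7.

7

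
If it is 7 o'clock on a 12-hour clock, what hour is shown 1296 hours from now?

1296 mod 12 = 0 (since 108·12 = 1296).
7 + 0 → 7 on a 12-hour dial.

7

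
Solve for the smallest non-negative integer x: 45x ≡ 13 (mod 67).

39

The inverse of 45 mod 67 is 3 (since 45·3 = 135 ≡ 1).
Multiplying both sides by 3: x ≡ 3·13 = 39 ≡ 39 (mod 67).
Check: 45·39 = 1755 = 26·67 + 13.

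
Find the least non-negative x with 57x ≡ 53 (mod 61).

The inverse of 57 mod 61 is 15 (since 57·15 = 855 ≡ 1).
Multiplying both sides by 15: x ≡ 15·53 = 795 ≡ 2 (mod 61).

2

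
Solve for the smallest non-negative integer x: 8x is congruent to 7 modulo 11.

The inverse of 8 mod 11 is 7 (since 8·7 = 56 ≡ 1).
Multiplying both sides by 7: x ≡ 7·7 = 49 ≡ 5 (mod 11).
Check: 8·5 = 40 = 3·11 + 7.

5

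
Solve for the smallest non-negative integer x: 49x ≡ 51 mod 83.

49⁻¹ ≡ 61 (mod 83) because 49·61 = 2989 = 36·83 + 1.
Multiplying both sides by 61: x ≡ 61·51 = 3111 ≡ 40 (mod 83).

40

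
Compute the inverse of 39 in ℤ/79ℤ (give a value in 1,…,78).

77

79 = 2·39 + 1
39 = 39·1 + 0
Back-substituting gives 39·77 ≡ 1 (mod 79).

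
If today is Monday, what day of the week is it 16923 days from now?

Dividing 16923 by 7 gives quotient 2417 and remainder 4.
Monday + 4 days → Friday.

Friday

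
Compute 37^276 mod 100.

By repeated squaring mod 100: 37^1≡37, 37^2≡69, 37^4≡61, 37^8≡21, 37^16≡41, 37^32≡81, 37^64≡61, 37^128≡21, 37^256≡41.
276 = 4 + 16 + 256, so 37^276 ≡ 61·41·41 ≡ 41 (mod 100).

41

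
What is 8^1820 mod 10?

Last digits of 8^n: 8, 4, 2, 6 (period 4).
1820 leaves remainder 0 on division by 4, so 8^1820 ends in 6.

6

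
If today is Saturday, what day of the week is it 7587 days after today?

Dividing 7587 by 7 gives quotient 1083 and remainder 6.
Saturday + 6 days → Friday.

Friday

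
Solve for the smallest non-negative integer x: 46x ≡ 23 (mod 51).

26

The inverse of 46 mod 51 is 10 (since 46·10 = 460 ≡ 1).
Multiplying both sides by 10: x ≡ 10·23 = 230 ≡ 26 (mod 51).
Check: 46·26 = 1196 = 23·51 + 23.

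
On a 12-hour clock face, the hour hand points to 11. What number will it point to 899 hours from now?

10

Dividing 899 by 12 gives quotient 74 and remainder 11.
11 + 11 → 10 on a 12-hour dial.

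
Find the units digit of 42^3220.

Powers of 2 mod 10 repeat with period 4: 2, 4, 8, 6.
3220 mod 4 = 0, so the last digit matches 2^4 = 6.

6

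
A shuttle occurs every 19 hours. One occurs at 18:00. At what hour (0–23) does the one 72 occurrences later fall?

72·19 = 1368.
1368 = 57·24 + 0, so 1368 mod 24 = 0.
(18 + 0) mod 24 = 18.

18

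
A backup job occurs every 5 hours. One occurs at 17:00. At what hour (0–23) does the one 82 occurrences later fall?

19

82·5 = 410.
410 = 17·24 + 2, so 410 mod 24 = 2.
(17 + 2) mod 24 = 19.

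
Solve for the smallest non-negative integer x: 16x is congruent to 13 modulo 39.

13

16⁻¹ ≡ 22 (mod 39) because 16·22 = 352 = 9·39 + 1.
So x ≡ 22·13 = 286 ≡ 13 (mod 39).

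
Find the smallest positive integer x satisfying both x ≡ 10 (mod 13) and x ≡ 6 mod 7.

x ≡ 6 (mod 7) gives x ∈ {6, 13, 20, 27, 34, 41, 48, 55, …}.
The first of these with x mod 13 = 10 is 62.

62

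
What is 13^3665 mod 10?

The units digit of 13^n cycles with period 4: 3, 9, 7, 1, …
3665 leaves remainder 1 on division by 4, so 13^3665 ends in 3.

3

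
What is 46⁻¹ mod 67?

51

46·51 = 2346 = 35·67 + 1, so 46⁻¹ ≡ 51 (mod 67).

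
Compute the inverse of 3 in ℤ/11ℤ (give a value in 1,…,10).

3·4 = 12 = 1·11 + 1, so 3⁻¹ ≡ 4 (mod 11).

4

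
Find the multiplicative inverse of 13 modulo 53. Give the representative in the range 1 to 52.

49

53 = 4·13 + 1
13 = 13·1 + 0
Back-substituting gives 13·49 ≡ 1 (mod 53).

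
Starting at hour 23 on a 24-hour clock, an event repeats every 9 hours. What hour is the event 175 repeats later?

175·9 = 1575.
Dividing 1575 by 24 gives quotient 65 and remainder 15.
(23 + 15) mod 24 = 14.

14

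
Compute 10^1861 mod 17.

6

By repeated squaring mod 17: 10^1≡10, 10^2≡15, 10^4≡4, 10^8≡16, 10^16≡1, 10^32≡1, 10^64≡1, 10^128≡1, 10^256≡1, 10^512≡1, 10^1024≡1.
Since 1861 = 1 + 4 + 64 + 256 + 512 + 1024 in binary, 10^1861 ≡ 10·4·1·1·1·1 ≡ 6 (mod 17).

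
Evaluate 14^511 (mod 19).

Successive squares of 14 mod 19: 14^1≡14, 14^2≡6, 14^4≡17, 14^8≡4, 14^16≡16, 14^32≡9, 14^64≡5, 14^128≡6, 14^256≡17.
511 = 1 + 2 + 4 + 8 + 16 + 32 + 64 + 128 + 256, so 14^511 ≡ 14·6·17·4·16·9·5·6·17 ≡ 3 (mod 19).

3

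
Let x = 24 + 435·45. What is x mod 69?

435·45 = 19575.
19575 − 283·69 = 48, so 19575 ≡ 48 (mod 69).
(24 + 48) mod 69 = 3.

3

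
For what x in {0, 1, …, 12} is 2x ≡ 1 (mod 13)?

7

2⁻¹ ≡ 7 (mod 13) because 2·7 = 14 = 1·13 + 1.
So x ≡ 7·1 = 7 ≡ 7 (mod 13).
Check: 2·7 = 14 = 1·13 + 1.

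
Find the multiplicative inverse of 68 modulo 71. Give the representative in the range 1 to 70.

47

68·47 = 3196 = 45·71 + 1, so 68⁻¹ ≡ 47 (mod 71).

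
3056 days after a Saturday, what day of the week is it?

Wednesday

3056 mod 7 = 4 (since 436·7 = 3052).
Saturday + 4 days → Wednesday.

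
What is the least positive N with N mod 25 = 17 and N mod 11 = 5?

x ≡ 5 (mod 11) gives x ∈ {5, 16, 27, 38, 49, 60, 71, 82, …}.
The first of these with x mod 25 = 17 is 192.

192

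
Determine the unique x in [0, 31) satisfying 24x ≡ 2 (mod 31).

The inverse of 24 mod 31 is 22 (since 24·22 = 528 ≡ 1).
Multiplying both sides by 22: x ≡ 22·2 = 44 ≡ 13 (mod 31).

13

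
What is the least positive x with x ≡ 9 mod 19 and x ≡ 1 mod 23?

Since 23·5 ≡ 1 (mod 19), take x = 1 + 23·((9−1)·5 mod 19) = 1 + 23·2 = 47.
Check: 47 mod 19 = 9, 47 mod 23 = 1.

47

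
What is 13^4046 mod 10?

9

Powers of 3 mod 10 repeat with period 4: 3, 9, 7, 1.
4046 mod 4 = 2, so the last digit matches 3^2 = 9.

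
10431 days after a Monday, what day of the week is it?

10431 = 1490·7 + 1, so 10431 mod 7 = 1.
Monday + 1 day → Tuesday.

Tuesday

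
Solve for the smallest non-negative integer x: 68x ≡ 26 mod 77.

The inverse of 68 mod 77 is 17 (since 68·17 = 1156 ≡ 1).
So x ≡ 17·26 = 442 ≡ 57 (mod 77).
Check: 68·57 = 3876 = 50·77 + 26.

57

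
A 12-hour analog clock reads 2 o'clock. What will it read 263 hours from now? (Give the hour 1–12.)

1

263 = 21·12 + 11, so 263 mod 12 = 11.
2 + 11 → 1 on a 12-hour dial.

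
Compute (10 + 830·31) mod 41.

830·31 = 25730.
25730 − 627·41 = 23, so 25730 ≡ 23 (mod 41).
(10 + 23) mod 41 = 33.

33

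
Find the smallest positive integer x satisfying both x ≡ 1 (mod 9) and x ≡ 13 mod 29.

100

x ≡ 1 (mod 9) gives x ∈ {1, 10, 19, 28, 37, 46, 55, 64, …}.
The first of these with x mod 29 = 13 is 100.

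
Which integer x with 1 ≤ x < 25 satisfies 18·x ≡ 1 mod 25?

25 = 1·18 + 7
18 = 2·7 + 4
7 = 1·4 + 3
4 = 1·3 + 1
3 = 3·1 + 0
Back-substituting gives 18·7 ≡ 1 (mod 25).

7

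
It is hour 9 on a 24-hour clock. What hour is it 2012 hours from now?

5

Dividing 2012 by 24 gives quotient 83 and remainder 20.
(9 + 20) mod 24 = 5.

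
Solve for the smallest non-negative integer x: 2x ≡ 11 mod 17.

2⁻¹ ≡ 9 (mod 17) because 2·9 = 18 = 1·17 + 1.
So x ≡ 9·11 = 99 ≡ 14 (mod 17).

14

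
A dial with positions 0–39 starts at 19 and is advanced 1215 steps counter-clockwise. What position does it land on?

1215 = 30·40 + 15, so 1215 mod 40 = 15.
(19 − 15) mod 40 = 4.

4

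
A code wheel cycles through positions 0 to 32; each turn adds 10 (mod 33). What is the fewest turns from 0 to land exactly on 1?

10

10·10 = 100 = 3·33 + 1, so 10⁻¹ ≡ 10 (mod 33).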